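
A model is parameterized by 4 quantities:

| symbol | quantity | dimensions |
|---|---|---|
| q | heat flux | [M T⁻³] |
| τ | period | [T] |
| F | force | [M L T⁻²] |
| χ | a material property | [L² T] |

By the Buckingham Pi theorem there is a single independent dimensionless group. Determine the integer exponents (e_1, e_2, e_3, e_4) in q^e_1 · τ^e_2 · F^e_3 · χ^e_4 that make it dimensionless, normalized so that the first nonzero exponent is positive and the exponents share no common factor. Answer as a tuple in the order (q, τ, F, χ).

M: e_1·(1) + e_2·(0) + e_3·(1) + e_4·(0) = 0
L: e_1·(0) + e_2·(0) + e_3·(1) + e_4·(2) = 0
T: e_1·(-3) + e_2·(1) + e_3·(-2) + e_4·(1) = 0
Solving this homogeneous linear system for the smallest-integer solution (first nonzero entry positive) gives (2, 1, -2, 1).

(2, 1, -2, 1)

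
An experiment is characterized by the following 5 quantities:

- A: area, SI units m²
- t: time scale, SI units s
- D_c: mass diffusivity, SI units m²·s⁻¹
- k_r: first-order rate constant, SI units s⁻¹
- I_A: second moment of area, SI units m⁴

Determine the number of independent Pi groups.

3

There are 5 variables and 2 base dimensions (L, T).
The dimension matrix has rank 2.
Independent dimensionless groups: 5 − 2 = 3.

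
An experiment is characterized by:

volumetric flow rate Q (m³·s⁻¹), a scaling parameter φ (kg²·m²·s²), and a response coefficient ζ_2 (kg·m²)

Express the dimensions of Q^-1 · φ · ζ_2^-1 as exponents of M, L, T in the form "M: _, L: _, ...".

Collect each base-dimension exponent across the product:
  M: −(0) + (2) − (1) = 1
  L: −(3) + (2) − (2) = -3
  T: −(-1) + (2) − (0) = 3
So the dimensions are [M L⁻³ T³].

M: 1, L: -3, T: 3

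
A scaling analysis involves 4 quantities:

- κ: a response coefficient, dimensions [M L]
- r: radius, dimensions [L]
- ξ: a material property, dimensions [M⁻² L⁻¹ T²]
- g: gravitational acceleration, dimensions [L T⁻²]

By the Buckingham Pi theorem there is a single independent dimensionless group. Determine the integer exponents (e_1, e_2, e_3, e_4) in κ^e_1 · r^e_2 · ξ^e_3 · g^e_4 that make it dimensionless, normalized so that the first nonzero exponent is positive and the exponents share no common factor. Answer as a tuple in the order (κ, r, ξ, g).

(2, -2, 1, 1)

M: e_1·(1) + e_2·(0) + e_3·(-2) + e_4·(0) = 0
L: e_1·(1) + e_2·(1) + e_3·(-1) + e_4·(1) = 0
T: e_1·(0) + e_2·(0) + e_3·(2) + e_4·(-2) = 0
Solving this homogeneous linear system for the smallest-integer solution (first nonzero entry positive) gives (2, -2, 1, 1).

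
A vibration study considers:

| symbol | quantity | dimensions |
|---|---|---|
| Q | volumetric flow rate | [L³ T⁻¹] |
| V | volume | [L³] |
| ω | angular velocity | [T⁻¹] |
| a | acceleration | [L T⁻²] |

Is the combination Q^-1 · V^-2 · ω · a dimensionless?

no

Sum the exponent of each base dimension across the product:
  L: −[Q]_L − 2·[V]_L + [ω]_L + [a]_L = −(3) − 2·(3) + (0) + (1) = -8
  T: −[Q]_T − 2·[V]_T + [ω]_T + [a]_T = −(-1) − 2·(0) + (-1) + (-2) = -2
Net dimensions [L⁻⁸ T⁻²] ≠ [1] — not dimensionless.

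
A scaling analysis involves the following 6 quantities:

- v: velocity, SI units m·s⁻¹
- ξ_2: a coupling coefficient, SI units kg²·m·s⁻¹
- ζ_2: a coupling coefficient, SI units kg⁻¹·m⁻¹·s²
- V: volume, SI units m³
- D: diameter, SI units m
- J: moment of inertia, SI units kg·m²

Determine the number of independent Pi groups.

3

There are 6 variables and 3 base dimensions (M, L, T).
The dimension matrix has rank 3.
Independent dimensionless groups: 6 − 3 = 3.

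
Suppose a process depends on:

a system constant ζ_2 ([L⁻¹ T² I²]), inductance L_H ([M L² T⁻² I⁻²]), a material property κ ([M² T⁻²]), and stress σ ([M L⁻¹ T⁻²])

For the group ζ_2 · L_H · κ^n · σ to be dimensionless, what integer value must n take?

-1

Balance the M exponent: (2)·n from κ, plus (0) + (1) + (1) = 2 from the rest, must sum to zero.
2n + 2 = 0, so n = -1.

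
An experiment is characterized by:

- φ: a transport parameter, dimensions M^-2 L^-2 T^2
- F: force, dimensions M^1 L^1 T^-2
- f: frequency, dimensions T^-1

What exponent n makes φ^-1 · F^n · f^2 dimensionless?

-2

Balance the M exponent: (1)·n from F, plus −(-2) + 2·(0) = 2 from the rest, must sum to zero.
n + 2 = 0, so n = -2.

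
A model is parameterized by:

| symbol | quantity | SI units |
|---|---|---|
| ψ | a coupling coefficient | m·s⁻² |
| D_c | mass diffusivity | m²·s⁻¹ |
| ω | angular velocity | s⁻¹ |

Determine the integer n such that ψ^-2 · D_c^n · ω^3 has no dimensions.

Balance the L exponent: (2)·n from D_c, plus −2·(1) + 3·(0) = -2 from the rest, must sum to zero.
2n − 2 = 0, so n = 1.

1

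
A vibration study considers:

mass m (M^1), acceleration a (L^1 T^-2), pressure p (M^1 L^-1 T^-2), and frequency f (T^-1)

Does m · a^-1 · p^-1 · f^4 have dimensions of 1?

Sum the exponent of each base dimension across the product:
  M: [m]_M − [a]_M − [p]_M + 4·[f]_M = (1) − (0) − (1) + 4·(0) = 0
  L: [m]_L − [a]_L − [p]_L + 4·[f]_L = (0) − (1) − (-1) + 4·(0) = 0
  T: [m]_T − [a]_T − [p]_T + 4·[f]_T = (0) − (-2) − (-2) + 4·(-1) = 0
All base exponents vanish — dimensionless.

yes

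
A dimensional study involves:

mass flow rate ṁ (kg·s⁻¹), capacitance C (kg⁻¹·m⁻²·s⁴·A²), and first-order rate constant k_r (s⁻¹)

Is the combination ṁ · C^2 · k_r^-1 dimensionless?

no

Sum the exponent of each base dimension across the product:
  M: [ṁ]_M + 2·[C]_M − [k_r]_M = (1) + 2·(-1) − (0) = -1
  L: [ṁ]_L + 2·[C]_L − [k_r]_L = (0) + 2·(-2) − (0) = -4
  T: [ṁ]_T + 2·[C]_T − [k_r]_T = (-1) + 2·(4) − (-1) = 8
  I: [ṁ]_I + 2·[C]_I − [k_r]_I = (0) + 2·(2) − (0) = 4
Net dimensions [M⁻¹ L⁻⁴ T⁸ I⁴] ≠ [1] — not dimensionless.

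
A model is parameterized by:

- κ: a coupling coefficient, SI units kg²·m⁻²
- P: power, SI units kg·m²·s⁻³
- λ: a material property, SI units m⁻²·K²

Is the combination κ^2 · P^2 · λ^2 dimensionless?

no

Sum the exponent of each base dimension across the product:
  M: 2·[κ]_M + 2·[P]_M + 2·[λ]_M = 2·(2) + 2·(1) + 2·(0) = 6
  L: 2·[κ]_L + 2·[P]_L + 2·[λ]_L = 2·(-2) + 2·(2) + 2·(-2) = -4
  T: 2·[κ]_T + 2·[P]_T + 2·[λ]_T = 2·(0) + 2·(-3) + 2·(0) = -6
  Θ: 2·[κ]_Θ + 2·[P]_Θ + 2·[λ]_Θ = 2·(0) + 2·(0) + 2·(2) = 4
Net dimensions [M⁶ L⁻⁴ T⁻⁶ Θ⁴] ≠ [1] — not dimensionless.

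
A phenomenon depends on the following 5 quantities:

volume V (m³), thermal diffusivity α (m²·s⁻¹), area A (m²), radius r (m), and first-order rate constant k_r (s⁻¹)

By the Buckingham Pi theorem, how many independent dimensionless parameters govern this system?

3

There are 5 variables and 2 base dimensions (L, T).
The dimension matrix has rank 2.
Independent dimensionless groups: 5 − 2 = 3.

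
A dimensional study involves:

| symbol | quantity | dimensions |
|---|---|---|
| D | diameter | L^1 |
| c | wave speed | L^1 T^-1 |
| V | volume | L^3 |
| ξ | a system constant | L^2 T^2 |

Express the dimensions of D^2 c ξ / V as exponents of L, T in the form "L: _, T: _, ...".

L: 2, T: 1

Collect each base-dimension exponent across the product:
  L: 2·(1) + (1) − (3) + (2) = 2
  T: 2·(0) + (-1) − (0) + (2) = 1
So the dimensions are [L² T].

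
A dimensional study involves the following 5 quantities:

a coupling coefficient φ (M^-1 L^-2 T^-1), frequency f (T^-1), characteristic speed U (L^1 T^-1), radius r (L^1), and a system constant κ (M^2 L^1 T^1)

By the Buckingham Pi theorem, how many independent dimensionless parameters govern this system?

There are 5 variables and 3 base dimensions (M, L, T).
The dimension matrix has rank 3.
Independent dimensionless groups: 5 − 3 = 2.

2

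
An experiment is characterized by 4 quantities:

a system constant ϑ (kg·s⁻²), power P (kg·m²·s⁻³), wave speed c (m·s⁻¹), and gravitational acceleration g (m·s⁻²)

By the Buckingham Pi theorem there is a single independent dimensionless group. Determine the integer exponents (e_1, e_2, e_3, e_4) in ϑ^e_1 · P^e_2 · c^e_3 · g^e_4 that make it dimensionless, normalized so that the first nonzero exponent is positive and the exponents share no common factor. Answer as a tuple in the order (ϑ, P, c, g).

M: e_1·(1) + e_2·(1) + e_3·(0) + e_4·(0) = 0
L: e_1·(0) + e_2·(2) + e_3·(1) + e_4·(1) = 0
T: e_1·(-2) + e_2·(-3) + e_3·(-1) + e_4·(-2) = 0
Solving this homogeneous linear system for the smallest-integer solution (first nonzero entry positive) gives (1, -1, 3, -1).

(1, -1, 3, -1)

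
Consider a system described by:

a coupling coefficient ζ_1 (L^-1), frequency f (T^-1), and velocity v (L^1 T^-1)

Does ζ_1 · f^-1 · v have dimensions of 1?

Sum the exponent of each base dimension across the product:
  L: [ζ_1]_L − [f]_L + [v]_L = (-1) − (0) + (1) = 0
  T: [ζ_1]_T − [f]_T + [v]_T = (0) − (-1) + (-1) = 0
All base exponents vanish — dimensionless.

yes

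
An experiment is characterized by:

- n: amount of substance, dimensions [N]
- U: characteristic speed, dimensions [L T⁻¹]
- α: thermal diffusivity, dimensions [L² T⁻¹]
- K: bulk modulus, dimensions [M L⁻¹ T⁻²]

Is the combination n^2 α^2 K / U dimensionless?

Sum the exponent of each base dimension across the product:
  M: 2·[n]_M − [U]_M + 2·[α]_M + [K]_M = 2·(0) − (0) + 2·(0) + (1) = 1
  L: 2·[n]_L − [U]_L + 2·[α]_L + [K]_L = 2·(0) − (1) + 2·(2) + (-1) = 2
  T: 2·[n]_T − [U]_T + 2·[α]_T + [K]_T = 2·(0) − (-1) + 2·(-1) + (-2) = -3
  N: 2·[n]_N − [U]_N + 2·[α]_N + [K]_N = 2·(1) − (0) + 2·(0) + (0) = 2
Net dimensions [M L² T⁻³ N²] ≠ [1] — not dimensionless.

no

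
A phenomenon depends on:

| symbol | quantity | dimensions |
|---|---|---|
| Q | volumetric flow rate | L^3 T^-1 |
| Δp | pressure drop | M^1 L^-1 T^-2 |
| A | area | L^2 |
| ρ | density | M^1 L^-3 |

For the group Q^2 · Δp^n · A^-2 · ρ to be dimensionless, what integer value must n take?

-1

Balance the M exponent: (1)·n from Δp, plus 2·(0) − 2·(0) + (1) = 1 from the rest, must sum to zero.
n + 1 = 0, so n = -1.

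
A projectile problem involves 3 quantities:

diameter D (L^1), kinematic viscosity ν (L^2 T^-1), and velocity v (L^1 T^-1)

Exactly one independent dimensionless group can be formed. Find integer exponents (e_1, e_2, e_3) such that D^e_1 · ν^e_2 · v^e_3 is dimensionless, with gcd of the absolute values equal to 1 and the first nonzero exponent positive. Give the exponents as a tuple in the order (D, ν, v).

L: e_1·(1) + e_2·(2) + e_3·(1) = 0
T: e_1·(0) + e_2·(-1) + e_3·(-1) = 0
Solving this homogeneous linear system for the smallest-integer solution (first nonzero entry positive) gives (1, -1, 1).

(1, -1, 1)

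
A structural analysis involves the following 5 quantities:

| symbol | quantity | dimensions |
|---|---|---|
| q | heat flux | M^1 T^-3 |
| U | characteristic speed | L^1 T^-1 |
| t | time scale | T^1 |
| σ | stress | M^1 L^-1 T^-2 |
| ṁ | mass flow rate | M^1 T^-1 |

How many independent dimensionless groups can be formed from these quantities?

2

There are 5 variables and 3 base dimensions (M, L, T).
The dimension matrix has rank 3.
Independent dimensionless groups: 5 − 3 = 2.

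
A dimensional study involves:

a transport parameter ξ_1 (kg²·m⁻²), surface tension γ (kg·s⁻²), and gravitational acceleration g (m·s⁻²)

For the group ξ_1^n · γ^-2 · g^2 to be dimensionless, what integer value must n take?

1

Balance the M exponent: (2)·n from ξ_1, plus −2·(1) + 2·(0) = -2 from the rest, must sum to zero.
2n − 2 = 0, so n = 1.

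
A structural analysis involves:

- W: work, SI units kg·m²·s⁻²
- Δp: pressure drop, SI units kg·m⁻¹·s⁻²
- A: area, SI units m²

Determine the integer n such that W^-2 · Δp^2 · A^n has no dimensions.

3

Balance the L exponent: (2)·n from A, plus −2·(2) + 2·(-1) = -6 from the rest, must sum to zero.
2n − 6 = 0, so n = 3.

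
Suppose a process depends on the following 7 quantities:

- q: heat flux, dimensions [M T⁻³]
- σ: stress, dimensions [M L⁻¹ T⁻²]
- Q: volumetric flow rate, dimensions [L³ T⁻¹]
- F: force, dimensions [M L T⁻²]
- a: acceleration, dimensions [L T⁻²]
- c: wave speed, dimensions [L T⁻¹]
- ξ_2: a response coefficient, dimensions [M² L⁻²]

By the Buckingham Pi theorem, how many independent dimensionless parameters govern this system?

There are 7 variables and 3 base dimensions (M, L, T).
The dimension matrix has rank 3.
Independent dimensionless groups: 7 − 3 = 4.

4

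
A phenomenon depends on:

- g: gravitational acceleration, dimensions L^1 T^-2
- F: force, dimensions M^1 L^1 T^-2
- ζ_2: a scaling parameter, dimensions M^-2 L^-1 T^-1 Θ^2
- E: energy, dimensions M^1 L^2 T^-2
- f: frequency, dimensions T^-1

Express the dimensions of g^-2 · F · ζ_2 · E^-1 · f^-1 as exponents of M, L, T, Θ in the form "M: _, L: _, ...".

M: -2, L: -4, T: 4, Θ: 2

Collect each base-dimension exponent across the product:
  M: −2·(0) + (1) + (-2) − (1) − (0) = -2
  L: −2·(1) + (1) + (-1) − (2) − (0) = -4
  T: −2·(-2) + (-2) + (-1) − (-2) − (-1) = 4
  Θ: −2·(0) + (0) + (2) − (0) − (0) = 2
So the dimensions are [M⁻² L⁻⁴ T⁴ Θ²].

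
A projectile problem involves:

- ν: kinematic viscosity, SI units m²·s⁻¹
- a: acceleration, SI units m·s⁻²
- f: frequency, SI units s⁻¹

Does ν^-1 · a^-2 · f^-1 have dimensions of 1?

no

Sum the exponent of each base dimension across the product:
  L: −[ν]_L − 2·[a]_L − [f]_L = −(2) − 2·(1) − (0) = -4
  T: −[ν]_T − 2·[a]_T − [f]_T = −(-1) − 2·(-2) − (-1) = 6
Net dimensions [L⁻⁴ T⁶] ≠ [1] — not dimensionless.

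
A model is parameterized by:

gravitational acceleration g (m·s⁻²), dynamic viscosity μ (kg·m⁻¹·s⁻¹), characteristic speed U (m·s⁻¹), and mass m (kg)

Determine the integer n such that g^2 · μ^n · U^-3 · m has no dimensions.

-1

Balance the M exponent: (1)·n from μ, plus 2·(0) − 3·(0) + (1) = 1 from the rest, must sum to zero.
n + 1 = 0, so n = -1.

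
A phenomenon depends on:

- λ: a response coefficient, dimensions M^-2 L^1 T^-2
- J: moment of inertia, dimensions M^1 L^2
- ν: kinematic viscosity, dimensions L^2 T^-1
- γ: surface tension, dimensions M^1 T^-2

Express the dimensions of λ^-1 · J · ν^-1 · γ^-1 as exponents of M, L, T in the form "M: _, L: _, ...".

Collect each base-dimension exponent across the product:
  M: −(-2) + (1) − (0) − (1) = 2
  L: −(1) + (2) − (2) − (0) = -1
  T: −(-2) + (0) − (-1) − (-2) = 5
So the dimensions are [M² L⁻¹ T⁵].

M: 2, L: -1, T: 5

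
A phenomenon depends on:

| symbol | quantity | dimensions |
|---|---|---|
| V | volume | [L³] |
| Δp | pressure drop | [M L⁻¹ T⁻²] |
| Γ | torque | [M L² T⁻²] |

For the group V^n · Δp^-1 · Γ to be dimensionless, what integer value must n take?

-1

Balance the L exponent: (3)·n from V, plus −(-1) + (2) = 3 from the rest, must sum to zero.
3n + 3 = 0, so n = -1.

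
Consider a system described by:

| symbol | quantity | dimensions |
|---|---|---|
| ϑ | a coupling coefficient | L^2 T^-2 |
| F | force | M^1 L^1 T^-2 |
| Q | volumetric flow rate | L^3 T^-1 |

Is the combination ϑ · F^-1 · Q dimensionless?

Sum the exponent of each base dimension across the product:
  M: [ϑ]_M − [F]_M + [Q]_M = (0) − (1) + (0) = -1
  L: [ϑ]_L − [F]_L + [Q]_L = (2) − (1) + (3) = 4
  T: [ϑ]_T − [F]_T + [Q]_T = (-2) − (-2) + (-1) = -1
Net dimensions [M⁻¹ L⁴ T⁻¹] ≠ [1] — not dimensionless.

no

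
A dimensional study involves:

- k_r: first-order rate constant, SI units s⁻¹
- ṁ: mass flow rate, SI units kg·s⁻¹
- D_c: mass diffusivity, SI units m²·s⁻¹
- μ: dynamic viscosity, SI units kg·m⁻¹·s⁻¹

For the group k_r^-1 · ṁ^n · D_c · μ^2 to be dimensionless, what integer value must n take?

Balance the M exponent: (1)·n from ṁ, plus −(0) + (0) + 2·(1) = 2 from the rest, must sum to zero.
n + 2 = 0, so n = -2.

-2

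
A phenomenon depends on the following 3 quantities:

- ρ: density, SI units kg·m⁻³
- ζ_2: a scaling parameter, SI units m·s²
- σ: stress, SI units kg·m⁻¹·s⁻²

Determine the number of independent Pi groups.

0

There are 3 variables and 3 base dimensions (M, L, T).
The dimension matrix has rank 3.
Independent dimensionless groups: 3 − 3 = 0.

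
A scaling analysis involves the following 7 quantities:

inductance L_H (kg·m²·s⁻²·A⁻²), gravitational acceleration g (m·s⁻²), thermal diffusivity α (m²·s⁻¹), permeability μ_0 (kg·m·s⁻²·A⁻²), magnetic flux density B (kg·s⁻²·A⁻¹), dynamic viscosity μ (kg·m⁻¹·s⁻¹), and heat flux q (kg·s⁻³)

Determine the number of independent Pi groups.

There are 7 variables and 4 base dimensions (M, L, T, I).
The dimension matrix has rank 4.
Independent dimensionless groups: 7 − 4 = 3.

3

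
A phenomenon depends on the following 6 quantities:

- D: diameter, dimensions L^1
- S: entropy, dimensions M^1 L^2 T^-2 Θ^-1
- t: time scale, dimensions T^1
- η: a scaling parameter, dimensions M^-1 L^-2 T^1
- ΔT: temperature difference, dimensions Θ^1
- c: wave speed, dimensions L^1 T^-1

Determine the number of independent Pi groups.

There are 6 variables and 4 base dimensions (M, L, T, Θ).
The dimension matrix has rank 4.
Independent dimensionless groups: 6 − 4 = 2.

2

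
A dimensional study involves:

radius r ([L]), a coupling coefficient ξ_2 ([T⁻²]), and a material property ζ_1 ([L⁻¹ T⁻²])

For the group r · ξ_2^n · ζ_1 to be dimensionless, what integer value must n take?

-1

Balance the T exponent: (-2)·n from ξ_2, plus (0) + (-2) = -2 from the rest, must sum to zero.
-2n − 2 = 0, so n = -1.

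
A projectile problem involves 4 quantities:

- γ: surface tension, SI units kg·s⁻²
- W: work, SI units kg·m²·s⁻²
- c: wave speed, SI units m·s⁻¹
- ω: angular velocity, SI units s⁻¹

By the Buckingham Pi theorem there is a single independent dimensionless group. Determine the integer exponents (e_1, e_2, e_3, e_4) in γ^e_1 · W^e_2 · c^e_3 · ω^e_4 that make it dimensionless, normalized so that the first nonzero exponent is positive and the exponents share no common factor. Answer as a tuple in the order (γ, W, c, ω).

(1, -1, 2, -2)

M: e_1·(1) + e_2·(1) + e_3·(0) + e_4·(0) = 0
L: e_1·(0) + e_2·(2) + e_3·(1) + e_4·(0) = 0
T: e_1·(-2) + e_2·(-2) + e_3·(-1) + e_4·(-1) = 0
Solving this homogeneous linear system for the smallest-integer solution (first nonzero entry positive) gives (1, -1, 2, -2).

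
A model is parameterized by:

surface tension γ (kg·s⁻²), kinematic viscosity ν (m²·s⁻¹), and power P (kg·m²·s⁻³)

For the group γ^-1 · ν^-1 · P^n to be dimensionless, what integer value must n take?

Balance the M exponent: (1)·n from P, plus −(1) − (0) = -1 from the rest, must sum to zero.
n − 1 = 0, so n = 1.

1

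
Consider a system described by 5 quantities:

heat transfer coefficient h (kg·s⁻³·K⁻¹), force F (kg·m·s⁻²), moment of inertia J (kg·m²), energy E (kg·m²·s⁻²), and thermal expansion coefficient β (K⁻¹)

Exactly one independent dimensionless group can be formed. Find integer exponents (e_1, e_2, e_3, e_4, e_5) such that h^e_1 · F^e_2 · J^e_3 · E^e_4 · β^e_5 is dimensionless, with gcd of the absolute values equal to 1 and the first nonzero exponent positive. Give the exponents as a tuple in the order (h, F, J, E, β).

(2, -4, 1, 1, -2)

M: e_1·(1) + e_2·(1) + e_3·(1) + e_4·(1) + e_5·(0) = 0
L: e_1·(0) + e_2·(1) + e_3·(2) + e_4·(2) + e_5·(0) = 0
T: e_1·(-3) + e_2·(-2) + e_3·(0) + e_4·(-2) + e_5·(0) = 0
Θ: e_1·(-1) + e_2·(0) + e_3·(0) + e_4·(0) + e_5·(-1) = 0
Solving this homogeneous linear system for the smallest-integer solution (first nonzero entry positive) gives (2, -4, 1, 1, -2).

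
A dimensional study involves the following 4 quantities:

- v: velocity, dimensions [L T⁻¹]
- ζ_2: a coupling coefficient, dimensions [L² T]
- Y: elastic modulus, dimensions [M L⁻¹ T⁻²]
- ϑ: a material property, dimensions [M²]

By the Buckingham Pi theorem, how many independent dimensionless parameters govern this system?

1

There are 4 variables and 3 base dimensions (M, L, T).
The dimension matrix has rank 3.
Independent dimensionless groups: 4 − 3 = 1.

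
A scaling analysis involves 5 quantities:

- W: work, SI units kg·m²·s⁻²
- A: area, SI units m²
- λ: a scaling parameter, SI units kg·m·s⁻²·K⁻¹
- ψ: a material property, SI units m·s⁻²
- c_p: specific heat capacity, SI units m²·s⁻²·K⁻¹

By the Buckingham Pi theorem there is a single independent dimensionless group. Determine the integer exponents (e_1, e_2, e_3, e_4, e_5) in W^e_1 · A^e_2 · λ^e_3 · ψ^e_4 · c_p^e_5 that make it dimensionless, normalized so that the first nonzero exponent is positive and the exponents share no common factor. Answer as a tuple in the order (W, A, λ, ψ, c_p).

M: e_1·(1) + e_2·(0) + e_3·(1) + e_4·(0) + e_5·(0) = 0
L: e_1·(2) + e_2·(2) + e_3·(1) + e_4·(1) + e_5·(2) = 0
T: e_1·(-2) + e_2·(0) + e_3·(-2) + e_4·(-2) + e_5·(-2) = 0
Θ: e_1·(0) + e_2·(0) + e_3·(-1) + e_4·(0) + e_5·(-1) = 0
Solving this homogeneous linear system for the smallest-integer solution (first nonzero entry positive) gives (1, -1, -1, -1, 1).

(1, -1, -1, -1, 1)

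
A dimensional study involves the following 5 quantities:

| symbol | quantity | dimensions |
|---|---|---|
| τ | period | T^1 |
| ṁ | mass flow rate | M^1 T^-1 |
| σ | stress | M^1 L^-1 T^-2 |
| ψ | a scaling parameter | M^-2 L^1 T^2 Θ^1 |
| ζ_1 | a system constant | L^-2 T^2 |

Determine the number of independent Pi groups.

There are 5 variables and 4 base dimensions (M, L, T, Θ).
The dimension matrix has rank 4.
Independent dimensionless groups: 5 − 4 = 1.

1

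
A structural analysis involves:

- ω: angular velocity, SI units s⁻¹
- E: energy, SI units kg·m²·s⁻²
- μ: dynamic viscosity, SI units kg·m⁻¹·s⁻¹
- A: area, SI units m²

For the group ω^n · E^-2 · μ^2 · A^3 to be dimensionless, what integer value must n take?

Balance the T exponent: (-1)·n from ω, plus −2·(-2) + 2·(-1) + 3·(0) = 2 from the rest, must sum to zero.
−n + 2 = 0, so n = 2.

2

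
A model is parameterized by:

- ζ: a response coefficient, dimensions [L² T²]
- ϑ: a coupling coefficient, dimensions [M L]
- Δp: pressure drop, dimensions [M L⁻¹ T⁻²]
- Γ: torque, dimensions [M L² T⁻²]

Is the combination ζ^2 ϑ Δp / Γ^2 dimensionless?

Sum the exponent of each base dimension across the product:
  M: 2·[ζ]_M + [ϑ]_M + [Δp]_M − 2·[Γ]_M = 2·(0) + (1) + (1) − 2·(1) = 0
  L: 2·[ζ]_L + [ϑ]_L + [Δp]_L − 2·[Γ]_L = 2·(2) + (1) + (-1) − 2·(2) = 0
  T: 2·[ζ]_T + [ϑ]_T + [Δp]_T − 2·[Γ]_T = 2·(2) + (0) + (-2) − 2·(-2) = 6
Net dimensions [T⁶] ≠ [1] — not dimensionless.

no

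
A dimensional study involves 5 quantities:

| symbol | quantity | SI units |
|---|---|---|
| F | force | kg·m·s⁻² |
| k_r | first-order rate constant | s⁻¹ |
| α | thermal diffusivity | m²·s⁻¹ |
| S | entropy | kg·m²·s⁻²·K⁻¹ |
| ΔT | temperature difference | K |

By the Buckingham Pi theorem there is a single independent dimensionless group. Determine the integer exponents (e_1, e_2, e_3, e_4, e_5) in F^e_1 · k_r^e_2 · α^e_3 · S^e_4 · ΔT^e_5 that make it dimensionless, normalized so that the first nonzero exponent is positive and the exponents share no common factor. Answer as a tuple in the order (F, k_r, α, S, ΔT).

(2, -1, 1, -2, -2)

M: e_1·(1) + e_2·(0) + e_3·(0) + e_4·(1) + e_5·(0) = 0
L: e_1·(1) + e_2·(0) + e_3·(2) + e_4·(2) + e_5·(0) = 0
T: e_1·(-2) + e_2·(-1) + e_3·(-1) + e_4·(-2) + e_5·(0) = 0
Θ: e_1·(0) + e_2·(0) + e_3·(0) + e_4·(-1) + e_5·(1) = 0
Solving this homogeneous linear system for the smallest-integer solution (first nonzero entry positive) gives (2, -1, 1, -2, -2).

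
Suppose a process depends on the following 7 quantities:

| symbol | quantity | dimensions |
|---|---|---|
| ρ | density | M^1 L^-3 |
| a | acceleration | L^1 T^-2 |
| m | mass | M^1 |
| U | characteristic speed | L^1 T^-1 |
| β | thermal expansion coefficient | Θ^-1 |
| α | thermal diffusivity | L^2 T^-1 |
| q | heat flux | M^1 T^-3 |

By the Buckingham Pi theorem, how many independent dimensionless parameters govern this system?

3

There are 7 variables and 4 base dimensions (M, L, T, Θ).
The dimension matrix has rank 4.
Independent dimensionless groups: 7 − 4 = 3.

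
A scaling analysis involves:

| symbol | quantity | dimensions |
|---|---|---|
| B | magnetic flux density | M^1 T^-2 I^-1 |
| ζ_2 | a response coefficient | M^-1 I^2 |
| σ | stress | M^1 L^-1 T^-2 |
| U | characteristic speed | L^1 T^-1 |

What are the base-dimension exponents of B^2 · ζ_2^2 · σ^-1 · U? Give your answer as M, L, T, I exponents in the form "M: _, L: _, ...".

Collect each base-dimension exponent across the product:
  M: 2·(1) + 2·(-1) − (1) + (0) = -1
  L: 2·(0) + 2·(0) − (-1) + (1) = 2
  T: 2·(-2) + 2·(0) − (-2) + (-1) = -3
  I: 2·(-1) + 2·(2) − (0) + (0) = 2
So the dimensions are [M⁻¹ L² T⁻³ I²].

M: -1, L: 2, T: -3, I: 2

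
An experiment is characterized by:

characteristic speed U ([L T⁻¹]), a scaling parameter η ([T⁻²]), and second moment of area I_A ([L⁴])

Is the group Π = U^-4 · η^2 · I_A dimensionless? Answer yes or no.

yes

Sum the exponent of each base dimension across the product:
  M: −4·[U]_M + 2·[η]_M + [I_A]_M = −4·(0) + 2·(0) + (0) = 0
  L: −4·[U]_L + 2·[η]_L + [I_A]_L = −4·(1) + 2·(0) + (4) = 0
  T: −4·[U]_T + 2·[η]_T + [I_A]_T = −4·(-1) + 2·(-2) + (0) = 0
  Θ: −4·[U]_Θ + 2·[η]_Θ + [I_A]_Θ = −4·(0) + 2·(0) + (0) = 0
All base exponents vanish — dimensionless.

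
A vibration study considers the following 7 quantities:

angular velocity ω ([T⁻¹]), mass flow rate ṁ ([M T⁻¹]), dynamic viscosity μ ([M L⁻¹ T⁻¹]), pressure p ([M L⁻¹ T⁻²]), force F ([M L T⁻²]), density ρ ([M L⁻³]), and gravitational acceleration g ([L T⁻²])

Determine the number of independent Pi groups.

4

There are 7 variables and 3 base dimensions (M, L, T).
The dimension matrix has rank 3.
Independent dimensionless groups: 7 − 3 = 4.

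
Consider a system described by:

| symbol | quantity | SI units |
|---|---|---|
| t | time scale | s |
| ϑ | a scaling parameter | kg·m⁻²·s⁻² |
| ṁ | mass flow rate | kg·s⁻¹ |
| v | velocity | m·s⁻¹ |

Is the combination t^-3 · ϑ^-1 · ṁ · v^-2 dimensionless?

Sum the exponent of each base dimension across the product:
  M: −3·[t]_M − [ϑ]_M + [ṁ]_M − 2·[v]_M = −3·(0) − (1) + (1) − 2·(0) = 0
  L: −3·[t]_L − [ϑ]_L + [ṁ]_L − 2·[v]_L = −3·(0) − (-2) + (0) − 2·(1) = 0
  T: −3·[t]_T − [ϑ]_T + [ṁ]_T − 2·[v]_T = −3·(1) − (-2) + (-1) − 2·(-1) = 0
  N: −3·[t]_N − [ϑ]_N + [ṁ]_N − 2·[v]_N = −3·(0) − (0) + (0) − 2·(0) = 0
All base exponents vanish — dimensionless.

yes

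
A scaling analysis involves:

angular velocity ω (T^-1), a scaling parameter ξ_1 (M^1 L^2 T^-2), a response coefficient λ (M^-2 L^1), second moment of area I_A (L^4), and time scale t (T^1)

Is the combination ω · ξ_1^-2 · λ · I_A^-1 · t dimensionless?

no

Sum the exponent of each base dimension across the product:
  M: [ω]_M − 2·[ξ_1]_M + [λ]_M − [I_A]_M + [t]_M = (0) − 2·(1) + (-2) − (0) + (0) = -4
  L: [ω]_L − 2·[ξ_1]_L + [λ]_L − [I_A]_L + [t]_L = (0) − 2·(2) + (1) − (4) + (0) = -7
  T: [ω]_T − 2·[ξ_1]_T + [λ]_T − [I_A]_T + [t]_T = (-1) − 2·(-2) + (0) − (0) + (1) = 4
Net dimensions [M⁻⁴ L⁻⁷ T⁴] ≠ [1] — not dimensionless.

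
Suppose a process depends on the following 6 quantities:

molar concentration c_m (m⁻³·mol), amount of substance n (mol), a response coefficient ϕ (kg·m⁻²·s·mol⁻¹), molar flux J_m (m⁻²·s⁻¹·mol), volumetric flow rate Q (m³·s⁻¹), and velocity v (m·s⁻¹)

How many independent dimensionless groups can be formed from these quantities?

2

There are 6 variables and 4 base dimensions (M, L, T, N).
The dimension matrix has rank 4.
Independent dimensionless groups: 6 − 4 = 2.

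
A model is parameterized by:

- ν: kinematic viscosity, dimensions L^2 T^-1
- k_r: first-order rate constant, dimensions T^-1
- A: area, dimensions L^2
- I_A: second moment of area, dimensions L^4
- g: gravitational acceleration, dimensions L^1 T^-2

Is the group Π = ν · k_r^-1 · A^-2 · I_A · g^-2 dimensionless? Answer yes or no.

Sum the exponent of each base dimension across the product:
  L: [ν]_L − [k_r]_L − 2·[A]_L + [I_A]_L − 2·[g]_L = (2) − (0) − 2·(2) + (4) − 2·(1) = 0
  T: [ν]_T − [k_r]_T − 2·[A]_T + [I_A]_T − 2·[g]_T = (-1) − (-1) − 2·(0) + (0) − 2·(-2) = 4
Net dimensions [T⁴] ≠ [1] — not dimensionless.

no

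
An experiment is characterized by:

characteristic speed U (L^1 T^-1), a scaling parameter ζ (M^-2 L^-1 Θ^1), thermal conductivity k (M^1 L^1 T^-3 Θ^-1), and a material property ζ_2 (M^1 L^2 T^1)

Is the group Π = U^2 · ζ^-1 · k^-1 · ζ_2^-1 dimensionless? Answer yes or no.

yes

Sum the exponent of each base dimension across the product:
  M: 2·[U]_M − [ζ]_M − [k]_M − [ζ_2]_M = 2·(0) − (-2) − (1) − (1) = 0
  L: 2·[U]_L − [ζ]_L − [k]_L − [ζ_2]_L = 2·(1) − (-1) − (1) − (2) = 0
  T: 2·[U]_T − [ζ]_T − [k]_T − [ζ_2]_T = 2·(-1) − (0) − (-3) − (1) = 0
  Θ: 2·[U]_Θ − [ζ]_Θ − [k]_Θ − [ζ_2]_Θ = 2·(0) − (1) − (-1) − (0) = 0
All base exponents vanish — dimensionless.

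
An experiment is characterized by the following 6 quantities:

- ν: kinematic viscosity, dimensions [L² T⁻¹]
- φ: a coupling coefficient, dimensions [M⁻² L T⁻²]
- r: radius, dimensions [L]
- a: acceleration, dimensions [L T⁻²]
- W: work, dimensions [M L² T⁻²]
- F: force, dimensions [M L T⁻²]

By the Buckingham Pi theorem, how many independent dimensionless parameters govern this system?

3

There are 6 variables and 3 base dimensions (M, L, T).
The dimension matrix has rank 3.
Independent dimensionless groups: 6 − 3 = 3.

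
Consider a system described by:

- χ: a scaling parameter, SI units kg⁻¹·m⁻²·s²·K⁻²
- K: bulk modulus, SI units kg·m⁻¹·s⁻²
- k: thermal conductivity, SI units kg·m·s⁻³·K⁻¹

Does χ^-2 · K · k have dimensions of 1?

Sum the exponent of each base dimension across the product:
  M: −2·[χ]_M + [K]_M + [k]_M = −2·(-1) + (1) + (1) = 4
  L: −2·[χ]_L + [K]_L + [k]_L = −2·(-2) + (-1) + (1) = 4
  T: −2·[χ]_T + [K]_T + [k]_T = −2·(2) + (-2) + (-3) = -9
  Θ: −2·[χ]_Θ + [K]_Θ + [k]_Θ = −2·(-2) + (0) + (-1) = 3
Net dimensions [M⁴ L⁴ T⁻⁹ Θ³] ≠ [1] — not dimensionless.

no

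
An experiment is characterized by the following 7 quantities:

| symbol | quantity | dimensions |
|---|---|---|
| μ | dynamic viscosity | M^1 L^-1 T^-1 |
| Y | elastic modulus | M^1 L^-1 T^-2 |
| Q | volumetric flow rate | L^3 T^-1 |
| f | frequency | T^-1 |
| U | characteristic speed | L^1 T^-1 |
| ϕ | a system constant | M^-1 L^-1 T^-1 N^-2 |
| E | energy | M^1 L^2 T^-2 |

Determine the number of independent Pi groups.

There are 7 variables and 4 base dimensions (M, L, T, N).
The dimension matrix has rank 4.
Independent dimensionless groups: 7 − 4 = 3.

3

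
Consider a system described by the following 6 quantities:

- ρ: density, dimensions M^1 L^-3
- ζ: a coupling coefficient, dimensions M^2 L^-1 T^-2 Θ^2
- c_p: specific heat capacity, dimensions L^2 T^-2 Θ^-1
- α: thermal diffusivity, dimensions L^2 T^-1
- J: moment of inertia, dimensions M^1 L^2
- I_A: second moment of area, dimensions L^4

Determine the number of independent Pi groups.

2

There are 6 variables and 4 base dimensions (M, L, T, Θ).
The dimension matrix has rank 4.
Independent dimensionless groups: 6 − 4 = 2.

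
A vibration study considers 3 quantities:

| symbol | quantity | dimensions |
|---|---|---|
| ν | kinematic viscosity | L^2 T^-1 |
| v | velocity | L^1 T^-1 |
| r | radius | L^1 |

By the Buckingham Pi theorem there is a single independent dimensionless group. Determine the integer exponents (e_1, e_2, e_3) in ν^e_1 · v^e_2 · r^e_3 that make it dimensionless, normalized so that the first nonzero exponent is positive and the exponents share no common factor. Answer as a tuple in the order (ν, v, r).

(1, -1, -1)

L: e_1·(2) + e_2·(1) + e_3·(1) = 0
T: e_1·(-1) + e_2·(-1) + e_3·(0) = 0
Solving this homogeneous linear system for the smallest-integer solution (first nonzero entry positive) gives (1, -1, -1).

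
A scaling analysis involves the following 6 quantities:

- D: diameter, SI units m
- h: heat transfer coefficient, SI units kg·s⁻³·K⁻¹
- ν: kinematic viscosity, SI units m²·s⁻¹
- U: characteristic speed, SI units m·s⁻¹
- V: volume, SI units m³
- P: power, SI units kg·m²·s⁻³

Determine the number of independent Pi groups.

There are 6 variables and 4 base dimensions (M, L, T, Θ).
The dimension matrix has rank 4.
Independent dimensionless groups: 6 − 4 = 2.

2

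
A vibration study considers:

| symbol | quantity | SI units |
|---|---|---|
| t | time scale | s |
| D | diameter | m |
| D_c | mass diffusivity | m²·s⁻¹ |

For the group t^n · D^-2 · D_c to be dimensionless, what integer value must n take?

1

Balance the T exponent: (1)·n from t, plus −2·(0) + (-1) = -1 from the rest, must sum to zero.
n − 1 = 0, so n = 1.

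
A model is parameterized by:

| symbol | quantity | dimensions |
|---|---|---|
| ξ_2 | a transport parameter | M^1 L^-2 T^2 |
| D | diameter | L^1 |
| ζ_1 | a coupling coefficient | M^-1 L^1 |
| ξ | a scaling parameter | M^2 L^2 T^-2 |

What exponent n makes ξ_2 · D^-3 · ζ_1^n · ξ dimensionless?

3

Balance the M exponent: (-1)·n from ζ_1, plus (1) − 3·(0) + (2) = 3 from the rest, must sum to zero.
−n + 3 = 0, so n = 3.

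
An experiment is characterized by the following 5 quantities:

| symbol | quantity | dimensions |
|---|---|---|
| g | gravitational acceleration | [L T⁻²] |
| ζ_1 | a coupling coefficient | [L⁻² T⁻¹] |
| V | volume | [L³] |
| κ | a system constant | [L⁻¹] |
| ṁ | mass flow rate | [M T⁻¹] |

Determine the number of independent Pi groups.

2

There are 5 variables and 3 base dimensions (M, L, T).
The dimension matrix has rank 3.
Independent dimensionless groups: 5 − 3 = 2.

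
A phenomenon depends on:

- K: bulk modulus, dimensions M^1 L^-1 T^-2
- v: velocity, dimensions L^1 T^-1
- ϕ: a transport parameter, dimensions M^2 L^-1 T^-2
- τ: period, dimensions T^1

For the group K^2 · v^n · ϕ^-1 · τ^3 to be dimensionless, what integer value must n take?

Balance the L exponent: (1)·n from v, plus 2·(-1) − (-1) + 3·(0) = -1 from the rest, must sum to zero.
n − 1 = 0, so n = 1.

1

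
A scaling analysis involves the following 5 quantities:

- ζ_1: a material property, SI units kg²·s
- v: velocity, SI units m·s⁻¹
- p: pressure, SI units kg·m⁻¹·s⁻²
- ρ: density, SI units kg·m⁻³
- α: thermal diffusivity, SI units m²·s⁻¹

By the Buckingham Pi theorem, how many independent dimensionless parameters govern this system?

2

There are 5 variables and 3 base dimensions (M, L, T).
The dimension matrix has rank 3.
Independent dimensionless groups: 5 − 3 = 2.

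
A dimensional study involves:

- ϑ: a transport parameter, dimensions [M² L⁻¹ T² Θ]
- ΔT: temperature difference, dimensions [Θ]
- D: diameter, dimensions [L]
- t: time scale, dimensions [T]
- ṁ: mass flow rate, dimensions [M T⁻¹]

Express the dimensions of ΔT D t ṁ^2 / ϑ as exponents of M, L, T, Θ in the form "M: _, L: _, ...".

M: 0, L: 2, T: -3, Θ: 0

Collect each base-dimension exponent across the product:
  M: −(2) + (0) + (0) + (0) + 2·(1) = 0
  L: −(-1) + (0) + (1) + (0) + 2·(0) = 2
  T: −(2) + (0) + (0) + (1) + 2·(-1) = -3
  Θ: −(1) + (1) + (0) + (0) + 2·(0) = 0
So the dimensions are [L² T⁻³].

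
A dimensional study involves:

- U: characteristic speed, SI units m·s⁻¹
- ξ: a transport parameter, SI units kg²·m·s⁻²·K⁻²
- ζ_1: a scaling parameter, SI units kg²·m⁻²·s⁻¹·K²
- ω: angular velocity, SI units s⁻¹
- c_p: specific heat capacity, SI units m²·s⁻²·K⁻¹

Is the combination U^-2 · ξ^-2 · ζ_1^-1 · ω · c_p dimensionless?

Sum the exponent of each base dimension across the product:
  M: −2·[U]_M − 2·[ξ]_M − [ζ_1]_M + [ω]_M + [c_p]_M = −2·(0) − 2·(2) − (2) + (0) + (0) = -6
  L: −2·[U]_L − 2·[ξ]_L − [ζ_1]_L + [ω]_L + [c_p]_L = −2·(1) − 2·(1) − (-2) + (0) + (2) = 0
  T: −2·[U]_T − 2·[ξ]_T − [ζ_1]_T + [ω]_T + [c_p]_T = −2·(-1) − 2·(-2) − (-1) + (-1) + (-2) = 4
  Θ: −2·[U]_Θ − 2·[ξ]_Θ − [ζ_1]_Θ + [ω]_Θ + [c_p]_Θ = −2·(0) − 2·(-2) − (2) + (0) + (-1) = 1
Net dimensions [M⁻⁶ T⁴ Θ] ≠ [1] — not dimensionless.

no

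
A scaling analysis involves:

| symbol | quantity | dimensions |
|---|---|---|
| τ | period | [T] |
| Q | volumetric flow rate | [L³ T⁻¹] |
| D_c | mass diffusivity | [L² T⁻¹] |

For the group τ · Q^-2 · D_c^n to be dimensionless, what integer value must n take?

3

Balance the L exponent: (2)·n from D_c, plus (0) − 2·(3) = -6 from the rest, must sum to zero.
2n − 6 = 0, so n = 3.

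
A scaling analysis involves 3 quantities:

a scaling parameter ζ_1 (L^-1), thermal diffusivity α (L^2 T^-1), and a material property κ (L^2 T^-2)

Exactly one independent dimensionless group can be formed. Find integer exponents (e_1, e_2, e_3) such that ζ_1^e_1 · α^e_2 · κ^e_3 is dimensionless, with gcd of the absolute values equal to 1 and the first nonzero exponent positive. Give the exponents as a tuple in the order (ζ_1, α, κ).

L: e_1·(-1) + e_2·(2) + e_3·(2) = 0
T: e_1·(0) + e_2·(-1) + e_3·(-2) = 0
Solving this homogeneous linear system for the smallest-integer solution (first nonzero entry positive) gives (2, 2, -1).

(2, 2, -1)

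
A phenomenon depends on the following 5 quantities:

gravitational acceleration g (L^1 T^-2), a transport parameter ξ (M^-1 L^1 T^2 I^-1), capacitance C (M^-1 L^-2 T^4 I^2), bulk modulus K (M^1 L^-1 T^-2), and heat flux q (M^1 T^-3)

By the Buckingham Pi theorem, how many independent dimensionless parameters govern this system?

There are 5 variables and 4 base dimensions (M, L, T, I).
The dimension matrix has rank 4.
Independent dimensionless groups: 5 − 4 = 1.

1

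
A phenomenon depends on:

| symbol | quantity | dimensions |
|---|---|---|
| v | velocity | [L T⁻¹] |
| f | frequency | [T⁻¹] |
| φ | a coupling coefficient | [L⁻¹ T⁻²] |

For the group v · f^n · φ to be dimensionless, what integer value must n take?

-3

Balance the T exponent: (-1)·n from f, plus (-1) + (-2) = -3 from the rest, must sum to zero.
−n − 3 = 0, so n = -3.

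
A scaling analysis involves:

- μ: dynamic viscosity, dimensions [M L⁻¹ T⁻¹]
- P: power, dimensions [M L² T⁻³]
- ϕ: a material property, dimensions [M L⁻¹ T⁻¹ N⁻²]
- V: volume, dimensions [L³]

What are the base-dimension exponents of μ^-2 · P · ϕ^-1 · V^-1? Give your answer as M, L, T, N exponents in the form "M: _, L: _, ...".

Collect each base-dimension exponent across the product:
  M: −2·(1) + (1) − (1) − (0) = -2
  L: −2·(-1) + (2) − (-1) − (3) = 2
  T: −2·(-1) + (-3) − (-1) − (0) = 0
  N: −2·(0) + (0) − (-2) − (0) = 2
So the dimensions are [M⁻² L² N²].

M: -2, L: 2, T: 0, N: 2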